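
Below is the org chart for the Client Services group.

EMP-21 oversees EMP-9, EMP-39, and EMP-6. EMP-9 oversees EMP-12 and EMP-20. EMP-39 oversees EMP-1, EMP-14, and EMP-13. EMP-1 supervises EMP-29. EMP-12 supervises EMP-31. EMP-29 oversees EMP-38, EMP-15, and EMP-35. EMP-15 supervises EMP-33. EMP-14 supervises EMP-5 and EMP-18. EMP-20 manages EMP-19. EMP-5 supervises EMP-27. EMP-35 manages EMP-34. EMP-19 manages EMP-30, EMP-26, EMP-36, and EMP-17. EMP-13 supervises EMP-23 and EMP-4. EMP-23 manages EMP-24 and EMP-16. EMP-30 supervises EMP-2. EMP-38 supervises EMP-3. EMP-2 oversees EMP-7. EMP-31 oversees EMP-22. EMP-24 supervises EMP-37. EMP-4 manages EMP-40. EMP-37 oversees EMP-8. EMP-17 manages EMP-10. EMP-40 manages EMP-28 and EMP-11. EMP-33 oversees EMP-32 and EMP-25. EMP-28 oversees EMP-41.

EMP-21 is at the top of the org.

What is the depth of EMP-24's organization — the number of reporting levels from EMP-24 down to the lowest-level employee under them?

2

The longest chain under EMP-24 runs EMP-24 → EMP-37 → EMP-8, which is 2 levels below EMP-24.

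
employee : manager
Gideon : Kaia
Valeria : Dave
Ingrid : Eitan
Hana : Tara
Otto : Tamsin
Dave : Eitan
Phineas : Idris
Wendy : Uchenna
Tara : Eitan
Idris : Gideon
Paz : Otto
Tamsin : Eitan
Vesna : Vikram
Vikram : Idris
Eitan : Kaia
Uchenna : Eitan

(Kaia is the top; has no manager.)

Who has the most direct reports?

Direct-report counts: Kaia has 2; Eitan has 5; Uchenna has 1; Tamsin has 1; Otto has 1; Tara has 1; Dave has 1; Gideon has 1; Idris has 2; Vikram has 1. The largest is 5, held by Eitan.

Eitan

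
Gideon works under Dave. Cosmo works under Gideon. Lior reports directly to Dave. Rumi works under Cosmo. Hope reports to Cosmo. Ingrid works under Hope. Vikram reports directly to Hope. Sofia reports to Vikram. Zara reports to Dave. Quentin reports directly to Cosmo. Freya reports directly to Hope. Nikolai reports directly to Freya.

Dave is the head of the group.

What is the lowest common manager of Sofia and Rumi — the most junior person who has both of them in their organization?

Cosmo

Sofia's chain of managers is Vikram, Hope, Cosmo, Gideon, Dave. Rumi's chain of managers is Cosmo, Gideon, Dave. The first manager that appears in both chains is Cosmo.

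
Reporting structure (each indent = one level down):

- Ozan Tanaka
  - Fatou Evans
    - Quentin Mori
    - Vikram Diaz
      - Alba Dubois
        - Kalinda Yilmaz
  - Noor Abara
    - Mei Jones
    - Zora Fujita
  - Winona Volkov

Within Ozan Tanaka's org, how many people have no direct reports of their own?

The people in Ozan Tanaka's organization with no one reporting to them are Winona Volkov, Zora Fujita, Mei Jones, Kalinda Yilmaz, Quentin Mori. That is 5.

5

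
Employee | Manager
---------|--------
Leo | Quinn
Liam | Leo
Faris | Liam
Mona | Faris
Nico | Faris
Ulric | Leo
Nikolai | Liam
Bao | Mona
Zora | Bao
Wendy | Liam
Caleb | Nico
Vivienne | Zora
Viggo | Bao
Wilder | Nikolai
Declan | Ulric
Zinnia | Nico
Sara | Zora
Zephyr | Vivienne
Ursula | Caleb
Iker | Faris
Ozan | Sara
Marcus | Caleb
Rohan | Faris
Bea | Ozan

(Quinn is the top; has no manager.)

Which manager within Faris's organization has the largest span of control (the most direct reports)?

Direct-report counts within Faris's organization: Faris has 4; Nico has 2; Caleb has 2; Mona has 1; Bao has 2; Zora has 2; Sara has 1; Ozan has 1; Vivienne has 1. The largest is 4, held by Faris.

Faris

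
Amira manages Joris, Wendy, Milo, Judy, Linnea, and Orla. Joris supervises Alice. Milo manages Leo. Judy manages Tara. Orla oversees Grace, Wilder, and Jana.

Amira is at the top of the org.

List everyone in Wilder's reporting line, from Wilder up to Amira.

Wilder -> Orla -> Amira

Wilder reports to Orla. Orla reports to Amira. Amira is at the top.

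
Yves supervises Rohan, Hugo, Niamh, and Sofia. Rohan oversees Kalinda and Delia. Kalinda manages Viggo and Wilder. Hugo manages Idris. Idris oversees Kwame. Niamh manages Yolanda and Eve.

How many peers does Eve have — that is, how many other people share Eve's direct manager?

Eve reports to Niamh. Niamh's other direct reports are Yolanda — 1 peer.

1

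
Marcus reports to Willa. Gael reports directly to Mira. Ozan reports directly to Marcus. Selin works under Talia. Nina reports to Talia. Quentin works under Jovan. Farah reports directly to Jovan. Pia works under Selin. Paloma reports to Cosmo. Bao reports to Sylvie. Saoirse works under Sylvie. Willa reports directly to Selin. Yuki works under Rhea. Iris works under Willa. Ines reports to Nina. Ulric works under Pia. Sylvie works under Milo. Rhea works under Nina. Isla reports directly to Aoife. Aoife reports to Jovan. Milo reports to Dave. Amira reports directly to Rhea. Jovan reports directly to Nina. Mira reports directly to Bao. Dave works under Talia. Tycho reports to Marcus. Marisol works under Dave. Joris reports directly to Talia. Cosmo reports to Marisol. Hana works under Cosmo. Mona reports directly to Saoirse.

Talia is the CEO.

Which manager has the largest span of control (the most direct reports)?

Direct-report counts: Talia has 4; Nina has 3; Jovan has 3; Aoife has 1; Rhea has 2; Selin has 2; Pia has 1; Willa has 2; Marcus has 2; Dave has 2; Milo has 1; Sylvie has 2; Saoirse has 1; Bao has 1; Mira has 1; Marisol has 1; Cosmo has 2. The largest is 4, held by Talia.

Talia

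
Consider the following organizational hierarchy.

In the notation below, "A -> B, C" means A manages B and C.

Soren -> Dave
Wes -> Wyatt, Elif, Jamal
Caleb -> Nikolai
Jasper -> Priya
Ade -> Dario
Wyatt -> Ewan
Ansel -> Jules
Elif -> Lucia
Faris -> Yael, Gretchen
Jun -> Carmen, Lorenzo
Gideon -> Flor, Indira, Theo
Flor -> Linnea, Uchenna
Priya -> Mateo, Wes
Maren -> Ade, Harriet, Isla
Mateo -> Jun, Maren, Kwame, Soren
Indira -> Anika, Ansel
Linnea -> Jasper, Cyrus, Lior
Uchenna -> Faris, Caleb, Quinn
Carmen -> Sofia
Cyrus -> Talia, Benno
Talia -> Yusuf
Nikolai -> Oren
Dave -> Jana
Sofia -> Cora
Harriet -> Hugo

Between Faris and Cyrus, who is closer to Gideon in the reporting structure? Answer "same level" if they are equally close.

Both Faris and Cyrus are 3 levels below Gideon.

same level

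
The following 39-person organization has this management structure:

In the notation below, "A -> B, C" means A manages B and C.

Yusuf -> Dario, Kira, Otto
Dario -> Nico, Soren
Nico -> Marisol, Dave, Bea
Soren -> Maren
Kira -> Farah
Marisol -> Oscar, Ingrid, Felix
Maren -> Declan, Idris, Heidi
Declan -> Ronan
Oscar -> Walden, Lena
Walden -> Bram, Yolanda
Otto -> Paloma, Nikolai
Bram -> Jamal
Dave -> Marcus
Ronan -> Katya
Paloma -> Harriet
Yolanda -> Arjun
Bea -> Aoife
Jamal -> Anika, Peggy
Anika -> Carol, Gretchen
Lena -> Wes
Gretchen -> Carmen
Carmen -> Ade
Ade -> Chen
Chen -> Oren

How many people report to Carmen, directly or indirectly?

3

Carmen directly manages Ade. Under Ade: Chen, Oren (2). That's 3 in total.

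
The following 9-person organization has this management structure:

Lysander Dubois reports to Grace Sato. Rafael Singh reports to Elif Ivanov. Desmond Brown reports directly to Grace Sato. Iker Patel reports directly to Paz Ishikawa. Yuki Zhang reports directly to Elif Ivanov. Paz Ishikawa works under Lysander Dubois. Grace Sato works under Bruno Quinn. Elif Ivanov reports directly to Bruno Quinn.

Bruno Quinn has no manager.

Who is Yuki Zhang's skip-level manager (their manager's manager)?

Yuki Zhang reports to Elif Ivanov, and Elif Ivanov reports to Bruno Quinn. So Yuki Zhang's skip-level manager is Bruno Quinn.

Bruno Quinn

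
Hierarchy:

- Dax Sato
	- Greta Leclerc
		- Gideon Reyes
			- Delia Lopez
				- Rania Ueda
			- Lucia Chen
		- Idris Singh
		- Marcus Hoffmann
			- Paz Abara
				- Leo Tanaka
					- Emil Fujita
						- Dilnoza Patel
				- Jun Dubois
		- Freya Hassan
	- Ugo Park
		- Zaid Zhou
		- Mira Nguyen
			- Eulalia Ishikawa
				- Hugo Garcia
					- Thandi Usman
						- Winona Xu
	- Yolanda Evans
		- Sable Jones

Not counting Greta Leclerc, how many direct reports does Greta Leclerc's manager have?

Greta Leclerc reports to Dax Sato. Dax Sato's other direct reports are Ugo Park, Yolanda Evans — 2 peers.

2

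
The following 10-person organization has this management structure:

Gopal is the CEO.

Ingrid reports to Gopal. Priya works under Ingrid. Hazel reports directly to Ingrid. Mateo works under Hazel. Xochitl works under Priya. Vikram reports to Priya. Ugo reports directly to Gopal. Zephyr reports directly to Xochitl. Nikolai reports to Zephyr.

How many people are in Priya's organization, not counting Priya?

4

Priya directly manages Xochitl, Vikram. Under Xochitl: Zephyr, Nikolai (2). Vikram has no reports. So Priya's organization is 2 direct reports plus everyone under them: 3 + 1 = 4.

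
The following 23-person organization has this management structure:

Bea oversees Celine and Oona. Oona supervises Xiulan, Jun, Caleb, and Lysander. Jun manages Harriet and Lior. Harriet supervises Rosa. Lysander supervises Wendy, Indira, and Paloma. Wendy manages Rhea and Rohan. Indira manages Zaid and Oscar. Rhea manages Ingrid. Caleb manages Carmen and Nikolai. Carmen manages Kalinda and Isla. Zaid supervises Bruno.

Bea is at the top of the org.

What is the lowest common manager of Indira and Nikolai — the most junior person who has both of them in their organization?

Indira's chain of managers is Lysander, Oona, Bea. Nikolai's chain of managers is Caleb, Oona, Bea. The first manager that appears in both chains is Oona.

Oona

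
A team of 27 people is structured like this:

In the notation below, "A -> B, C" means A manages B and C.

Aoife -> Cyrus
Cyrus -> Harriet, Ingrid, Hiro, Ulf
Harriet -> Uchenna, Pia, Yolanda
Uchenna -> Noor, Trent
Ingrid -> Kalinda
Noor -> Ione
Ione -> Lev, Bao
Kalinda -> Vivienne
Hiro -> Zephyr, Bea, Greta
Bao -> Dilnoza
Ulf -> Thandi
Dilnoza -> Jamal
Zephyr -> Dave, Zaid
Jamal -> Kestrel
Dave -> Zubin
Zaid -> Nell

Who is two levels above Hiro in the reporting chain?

Hiro reports to Cyrus, and Cyrus reports to Aoife. So Hiro's skip-level manager is Aoife.

Aoife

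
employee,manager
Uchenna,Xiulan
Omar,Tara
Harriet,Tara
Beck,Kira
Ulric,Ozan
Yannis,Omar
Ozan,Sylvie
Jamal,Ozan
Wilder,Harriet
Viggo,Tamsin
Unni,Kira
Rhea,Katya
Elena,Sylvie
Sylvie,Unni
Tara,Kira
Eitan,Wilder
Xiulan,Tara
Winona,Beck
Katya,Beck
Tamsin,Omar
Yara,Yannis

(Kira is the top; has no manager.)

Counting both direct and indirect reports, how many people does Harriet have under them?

2

Harriet directly manages Wilder. Under Wilder: Eitan (1). That's 2 in total.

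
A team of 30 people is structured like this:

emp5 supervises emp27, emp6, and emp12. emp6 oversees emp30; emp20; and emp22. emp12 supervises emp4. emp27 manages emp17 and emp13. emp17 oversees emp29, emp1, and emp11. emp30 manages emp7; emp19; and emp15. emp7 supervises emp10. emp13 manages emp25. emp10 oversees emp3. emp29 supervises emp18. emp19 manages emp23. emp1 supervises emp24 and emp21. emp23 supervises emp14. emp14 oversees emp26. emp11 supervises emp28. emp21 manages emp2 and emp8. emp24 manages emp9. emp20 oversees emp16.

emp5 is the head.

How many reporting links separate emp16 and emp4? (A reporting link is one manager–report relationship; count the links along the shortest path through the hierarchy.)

emp16 is 3 levels below emp5, and emp4 is 2 levels below emp5 (their lowest common manager). The shortest path runs up from emp16 to emp5 and back down to emp4: 3 + 2 = 5 links.

5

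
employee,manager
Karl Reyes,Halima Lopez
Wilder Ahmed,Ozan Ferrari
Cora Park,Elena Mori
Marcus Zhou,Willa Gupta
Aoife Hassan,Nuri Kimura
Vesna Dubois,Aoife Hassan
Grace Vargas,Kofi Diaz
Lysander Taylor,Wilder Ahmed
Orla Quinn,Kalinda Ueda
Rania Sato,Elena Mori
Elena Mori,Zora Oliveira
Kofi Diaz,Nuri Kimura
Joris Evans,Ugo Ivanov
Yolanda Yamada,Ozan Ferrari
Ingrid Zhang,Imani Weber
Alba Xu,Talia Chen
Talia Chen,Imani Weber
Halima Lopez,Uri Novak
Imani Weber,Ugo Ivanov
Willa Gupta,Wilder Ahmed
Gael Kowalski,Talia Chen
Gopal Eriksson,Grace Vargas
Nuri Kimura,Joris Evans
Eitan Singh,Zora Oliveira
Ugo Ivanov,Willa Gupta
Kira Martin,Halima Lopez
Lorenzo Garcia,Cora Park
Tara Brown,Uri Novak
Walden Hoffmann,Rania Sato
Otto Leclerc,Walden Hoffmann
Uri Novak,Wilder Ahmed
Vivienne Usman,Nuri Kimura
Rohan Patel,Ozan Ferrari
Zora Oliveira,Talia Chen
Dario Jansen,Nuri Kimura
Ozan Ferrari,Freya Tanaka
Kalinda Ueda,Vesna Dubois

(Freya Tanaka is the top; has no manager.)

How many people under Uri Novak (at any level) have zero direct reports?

3

The people in Uri Novak's organization with no one reporting to them are Tara Brown, Karl Reyes, Kira Martin. That is 3.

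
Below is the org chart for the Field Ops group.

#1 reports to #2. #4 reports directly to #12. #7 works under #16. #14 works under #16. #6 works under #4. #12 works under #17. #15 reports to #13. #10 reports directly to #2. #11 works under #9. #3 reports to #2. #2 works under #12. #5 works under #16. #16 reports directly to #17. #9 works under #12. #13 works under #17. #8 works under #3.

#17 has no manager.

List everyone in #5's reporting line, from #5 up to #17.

#5 reports to #16. #16 reports to #17. #17 is at the top.

#5 -> #16 -> #17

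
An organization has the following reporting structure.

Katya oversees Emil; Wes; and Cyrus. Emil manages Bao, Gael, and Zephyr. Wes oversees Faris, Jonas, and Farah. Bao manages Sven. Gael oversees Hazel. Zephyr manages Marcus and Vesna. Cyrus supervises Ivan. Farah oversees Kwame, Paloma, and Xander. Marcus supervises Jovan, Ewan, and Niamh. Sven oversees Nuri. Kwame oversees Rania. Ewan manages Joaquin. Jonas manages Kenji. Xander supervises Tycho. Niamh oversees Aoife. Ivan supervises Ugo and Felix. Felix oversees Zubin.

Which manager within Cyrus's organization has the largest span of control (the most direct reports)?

Direct-report counts within Cyrus's organization: Cyrus has 1; Ivan has 2; Felix has 1. The largest is 2, held by Ivan.

Ivan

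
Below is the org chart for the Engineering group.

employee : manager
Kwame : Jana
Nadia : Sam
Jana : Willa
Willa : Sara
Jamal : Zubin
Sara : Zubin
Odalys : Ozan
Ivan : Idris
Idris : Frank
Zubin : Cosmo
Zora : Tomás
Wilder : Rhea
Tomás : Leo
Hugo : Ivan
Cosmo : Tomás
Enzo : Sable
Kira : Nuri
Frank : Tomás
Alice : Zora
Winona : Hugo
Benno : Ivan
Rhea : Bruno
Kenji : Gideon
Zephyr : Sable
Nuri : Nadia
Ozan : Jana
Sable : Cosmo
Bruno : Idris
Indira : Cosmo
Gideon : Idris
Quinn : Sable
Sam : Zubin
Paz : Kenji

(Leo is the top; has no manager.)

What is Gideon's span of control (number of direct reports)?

Gideon directly manages Kenji. That is 1 direct report.

1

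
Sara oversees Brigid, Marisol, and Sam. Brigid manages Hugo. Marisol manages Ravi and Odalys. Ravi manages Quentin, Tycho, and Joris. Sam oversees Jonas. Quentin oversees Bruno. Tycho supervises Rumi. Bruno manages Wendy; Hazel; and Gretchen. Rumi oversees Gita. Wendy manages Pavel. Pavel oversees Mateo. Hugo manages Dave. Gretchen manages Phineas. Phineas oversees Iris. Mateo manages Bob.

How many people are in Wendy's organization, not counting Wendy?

3

Wendy directly manages Pavel. Under Pavel: Mateo, Bob (2). That's 3 in total.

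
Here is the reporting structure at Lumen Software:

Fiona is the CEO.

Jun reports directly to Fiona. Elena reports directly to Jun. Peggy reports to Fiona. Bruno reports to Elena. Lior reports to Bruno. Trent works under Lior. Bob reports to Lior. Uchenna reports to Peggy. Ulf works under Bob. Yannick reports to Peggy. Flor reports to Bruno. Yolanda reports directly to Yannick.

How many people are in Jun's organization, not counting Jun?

7

Jun directly manages Elena. Under Elena: Bruno, Flor, Lior, Bob, Ulf, Trent (6). That's 7 in total.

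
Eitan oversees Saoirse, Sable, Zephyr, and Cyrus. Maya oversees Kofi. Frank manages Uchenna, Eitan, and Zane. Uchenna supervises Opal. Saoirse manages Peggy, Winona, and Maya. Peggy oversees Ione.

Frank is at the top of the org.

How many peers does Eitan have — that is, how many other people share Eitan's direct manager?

2

Eitan reports to Frank. Frank's other direct reports are Uchenna, Zane — 2 peers.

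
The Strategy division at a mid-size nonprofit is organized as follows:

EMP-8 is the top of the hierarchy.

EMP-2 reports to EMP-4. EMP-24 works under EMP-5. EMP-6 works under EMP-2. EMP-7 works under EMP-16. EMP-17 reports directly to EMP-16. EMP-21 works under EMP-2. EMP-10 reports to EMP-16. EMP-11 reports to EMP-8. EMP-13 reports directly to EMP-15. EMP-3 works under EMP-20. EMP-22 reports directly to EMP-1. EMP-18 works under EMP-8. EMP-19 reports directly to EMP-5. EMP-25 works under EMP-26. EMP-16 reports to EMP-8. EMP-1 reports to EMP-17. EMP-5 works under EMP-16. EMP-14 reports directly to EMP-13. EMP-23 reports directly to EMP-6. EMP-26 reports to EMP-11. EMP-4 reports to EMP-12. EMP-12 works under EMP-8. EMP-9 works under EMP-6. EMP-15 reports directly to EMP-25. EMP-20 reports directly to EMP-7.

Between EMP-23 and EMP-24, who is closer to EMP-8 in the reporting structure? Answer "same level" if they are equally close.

EMP-23 is 5 levels below EMP-8; EMP-24 is 3. EMP-24 is higher.

EMP-24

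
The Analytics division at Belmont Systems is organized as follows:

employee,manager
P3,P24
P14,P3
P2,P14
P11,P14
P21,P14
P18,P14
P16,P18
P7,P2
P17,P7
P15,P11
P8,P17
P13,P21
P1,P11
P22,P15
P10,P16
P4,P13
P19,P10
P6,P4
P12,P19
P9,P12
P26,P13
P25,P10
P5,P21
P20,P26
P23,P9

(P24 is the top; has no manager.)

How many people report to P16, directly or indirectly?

P16 directly manages P10. Under P10: P25, P19, P12, P9, P23 (5). That's 6 in total.

6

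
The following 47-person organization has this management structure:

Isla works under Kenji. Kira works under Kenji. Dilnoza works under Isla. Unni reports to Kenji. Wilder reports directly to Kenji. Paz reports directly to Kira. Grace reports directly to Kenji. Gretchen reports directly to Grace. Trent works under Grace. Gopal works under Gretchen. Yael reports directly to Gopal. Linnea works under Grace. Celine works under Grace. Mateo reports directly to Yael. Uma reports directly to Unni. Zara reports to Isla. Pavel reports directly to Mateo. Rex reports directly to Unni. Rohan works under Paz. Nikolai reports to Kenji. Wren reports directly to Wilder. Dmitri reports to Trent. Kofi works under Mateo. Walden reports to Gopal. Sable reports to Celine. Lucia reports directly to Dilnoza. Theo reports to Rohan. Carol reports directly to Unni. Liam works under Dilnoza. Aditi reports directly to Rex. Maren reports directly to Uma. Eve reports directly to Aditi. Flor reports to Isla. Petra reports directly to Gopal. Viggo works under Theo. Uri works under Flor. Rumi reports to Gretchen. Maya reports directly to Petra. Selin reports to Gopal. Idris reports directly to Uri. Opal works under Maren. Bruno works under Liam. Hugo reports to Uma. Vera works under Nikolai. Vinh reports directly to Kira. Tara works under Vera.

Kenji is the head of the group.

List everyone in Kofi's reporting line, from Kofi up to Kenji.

Kofi -> Mateo -> Yael -> Gopal -> Gretchen -> Grace -> Kenji

Kofi reports to Mateo. Mateo reports to Yael. Yael reports to Gopal. Gopal reports to Gretchen. Gretchen reports to Grace. Grace reports to Kenji. Kenji is at the top.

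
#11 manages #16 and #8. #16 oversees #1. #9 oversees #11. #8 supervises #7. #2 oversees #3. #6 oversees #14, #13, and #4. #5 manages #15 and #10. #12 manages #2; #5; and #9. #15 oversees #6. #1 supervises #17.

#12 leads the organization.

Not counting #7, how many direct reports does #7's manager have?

#7 reports to #8, and #8 has no other direct reports. #7 has 0 peers.

0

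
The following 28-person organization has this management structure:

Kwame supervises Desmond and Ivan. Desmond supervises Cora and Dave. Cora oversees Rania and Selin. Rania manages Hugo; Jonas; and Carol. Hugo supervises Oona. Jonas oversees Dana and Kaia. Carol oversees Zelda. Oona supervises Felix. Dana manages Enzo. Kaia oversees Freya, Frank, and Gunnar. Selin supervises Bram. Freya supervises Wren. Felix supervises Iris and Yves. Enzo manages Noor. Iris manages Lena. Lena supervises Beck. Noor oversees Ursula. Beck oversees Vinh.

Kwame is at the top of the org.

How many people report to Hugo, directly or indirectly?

Hugo directly manages Oona. Under Oona: Felix, Yves, Iris, Lena, Beck, Vinh (6). That's 7 in total.

7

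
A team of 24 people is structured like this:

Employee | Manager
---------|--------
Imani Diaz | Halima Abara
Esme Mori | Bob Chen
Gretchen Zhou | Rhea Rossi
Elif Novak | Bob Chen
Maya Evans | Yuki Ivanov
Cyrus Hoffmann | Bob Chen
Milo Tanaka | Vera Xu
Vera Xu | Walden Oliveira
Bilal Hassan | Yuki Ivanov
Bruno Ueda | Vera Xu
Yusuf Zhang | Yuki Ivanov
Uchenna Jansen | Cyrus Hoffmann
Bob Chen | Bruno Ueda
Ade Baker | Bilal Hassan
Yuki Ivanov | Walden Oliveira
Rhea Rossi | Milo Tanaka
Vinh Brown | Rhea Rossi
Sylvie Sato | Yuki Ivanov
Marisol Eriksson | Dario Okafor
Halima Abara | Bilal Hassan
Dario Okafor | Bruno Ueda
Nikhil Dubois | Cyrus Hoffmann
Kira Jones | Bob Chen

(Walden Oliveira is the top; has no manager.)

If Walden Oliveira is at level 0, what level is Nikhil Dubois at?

Chain from Nikhil Dubois up to Walden Oliveira: Nikhil Dubois → Cyrus Hoffmann → Bob Chen → Bruno Ueda → Vera Xu → Walden Oliveira. That is 5 steps up, so Nikhil Dubois is 5 levels below Walden Oliveira.

5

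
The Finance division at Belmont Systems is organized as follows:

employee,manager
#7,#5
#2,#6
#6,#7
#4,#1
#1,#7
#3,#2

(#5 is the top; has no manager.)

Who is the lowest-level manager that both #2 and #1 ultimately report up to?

#2's chain of managers is #6, #7, #5. #1's chain of managers is #7, #5. The first manager that appears in both chains is #7.

#7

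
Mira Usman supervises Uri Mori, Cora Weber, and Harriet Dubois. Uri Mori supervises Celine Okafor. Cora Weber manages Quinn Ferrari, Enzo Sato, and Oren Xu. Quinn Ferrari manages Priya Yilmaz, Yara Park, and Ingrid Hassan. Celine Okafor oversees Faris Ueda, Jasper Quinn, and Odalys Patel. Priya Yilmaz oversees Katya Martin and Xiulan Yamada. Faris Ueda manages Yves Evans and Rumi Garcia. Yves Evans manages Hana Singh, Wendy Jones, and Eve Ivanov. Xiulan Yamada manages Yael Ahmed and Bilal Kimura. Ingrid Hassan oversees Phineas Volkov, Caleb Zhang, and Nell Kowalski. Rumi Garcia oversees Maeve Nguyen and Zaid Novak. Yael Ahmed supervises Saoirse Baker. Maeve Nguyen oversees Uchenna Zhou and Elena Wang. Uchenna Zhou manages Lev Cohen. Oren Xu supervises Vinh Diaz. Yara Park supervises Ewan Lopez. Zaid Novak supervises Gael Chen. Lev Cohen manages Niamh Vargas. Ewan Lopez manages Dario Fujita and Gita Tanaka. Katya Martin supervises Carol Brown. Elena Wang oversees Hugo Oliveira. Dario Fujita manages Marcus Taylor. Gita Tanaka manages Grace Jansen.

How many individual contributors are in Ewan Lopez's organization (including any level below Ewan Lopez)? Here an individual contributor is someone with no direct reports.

The people in Ewan Lopez's organization with no one reporting to them are Grace Jansen, Marcus Taylor. That is 2.

2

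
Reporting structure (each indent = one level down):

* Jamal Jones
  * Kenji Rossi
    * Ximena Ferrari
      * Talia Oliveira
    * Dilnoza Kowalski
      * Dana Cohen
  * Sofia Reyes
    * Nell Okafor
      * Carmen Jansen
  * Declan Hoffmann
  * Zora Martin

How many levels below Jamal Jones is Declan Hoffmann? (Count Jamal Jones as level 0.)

Chain from Declan Hoffmann up to Jamal Jones: Declan Hoffmann → Jamal Jones. That is 1 step up, so Declan Hoffmann is 1 level below Jamal Jones.

1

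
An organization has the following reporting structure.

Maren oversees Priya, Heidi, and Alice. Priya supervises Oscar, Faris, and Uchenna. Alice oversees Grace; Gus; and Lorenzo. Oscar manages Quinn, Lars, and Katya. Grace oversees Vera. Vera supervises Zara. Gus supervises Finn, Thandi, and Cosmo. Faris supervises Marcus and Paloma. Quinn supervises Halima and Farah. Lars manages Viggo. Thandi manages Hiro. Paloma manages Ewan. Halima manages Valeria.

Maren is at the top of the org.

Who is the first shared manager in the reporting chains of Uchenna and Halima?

Priya

Uchenna's chain of managers is Priya, Maren. Halima's chain of managers is Quinn, Oscar, Priya, Maren. The first manager that appears in both chains is Priya.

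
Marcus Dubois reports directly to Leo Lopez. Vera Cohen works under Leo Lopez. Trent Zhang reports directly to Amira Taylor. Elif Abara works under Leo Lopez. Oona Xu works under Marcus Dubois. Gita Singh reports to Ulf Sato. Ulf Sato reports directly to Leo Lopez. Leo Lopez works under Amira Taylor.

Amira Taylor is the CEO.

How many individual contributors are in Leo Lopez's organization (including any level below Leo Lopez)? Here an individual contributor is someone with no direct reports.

4

The people in Leo Lopez's organization with no one reporting to them are Oona Xu, Elif Abara, Vera Cohen, Gita Singh. That is 4.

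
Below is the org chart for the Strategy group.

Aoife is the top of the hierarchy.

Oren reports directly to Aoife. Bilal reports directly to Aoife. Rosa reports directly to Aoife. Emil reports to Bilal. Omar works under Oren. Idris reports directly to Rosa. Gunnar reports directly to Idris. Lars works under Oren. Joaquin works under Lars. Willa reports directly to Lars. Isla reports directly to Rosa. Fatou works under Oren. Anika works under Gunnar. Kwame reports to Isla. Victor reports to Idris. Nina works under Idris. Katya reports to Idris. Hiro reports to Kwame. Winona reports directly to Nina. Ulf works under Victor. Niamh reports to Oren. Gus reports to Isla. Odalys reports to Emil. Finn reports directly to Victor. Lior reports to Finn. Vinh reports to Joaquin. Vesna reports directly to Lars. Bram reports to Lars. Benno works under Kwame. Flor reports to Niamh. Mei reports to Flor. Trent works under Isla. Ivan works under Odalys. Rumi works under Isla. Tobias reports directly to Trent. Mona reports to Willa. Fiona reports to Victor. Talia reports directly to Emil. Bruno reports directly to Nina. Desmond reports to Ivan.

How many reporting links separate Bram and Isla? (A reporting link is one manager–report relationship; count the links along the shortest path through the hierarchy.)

5

Bram is 3 levels below Aoife, and Isla is 2 levels below Aoife (their lowest common manager). The shortest path runs up from Bram to Aoife and back down to Isla: 3 + 2 = 5 links.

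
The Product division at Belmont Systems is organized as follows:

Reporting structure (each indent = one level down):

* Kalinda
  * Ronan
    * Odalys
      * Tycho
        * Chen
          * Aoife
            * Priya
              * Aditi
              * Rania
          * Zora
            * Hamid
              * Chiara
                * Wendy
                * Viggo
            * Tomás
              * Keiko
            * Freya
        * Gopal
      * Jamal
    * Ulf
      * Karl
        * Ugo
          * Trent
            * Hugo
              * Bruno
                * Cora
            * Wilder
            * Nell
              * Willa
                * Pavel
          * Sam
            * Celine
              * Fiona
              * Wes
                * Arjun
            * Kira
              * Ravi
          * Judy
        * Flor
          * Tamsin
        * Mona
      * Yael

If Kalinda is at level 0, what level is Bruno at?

Chain from Bruno up to Kalinda: Bruno → Hugo → Trent → Ugo → Karl → Ulf → Ronan → Kalinda. That is 7 steps up, so Bruno is 7 levels below Kalinda.

7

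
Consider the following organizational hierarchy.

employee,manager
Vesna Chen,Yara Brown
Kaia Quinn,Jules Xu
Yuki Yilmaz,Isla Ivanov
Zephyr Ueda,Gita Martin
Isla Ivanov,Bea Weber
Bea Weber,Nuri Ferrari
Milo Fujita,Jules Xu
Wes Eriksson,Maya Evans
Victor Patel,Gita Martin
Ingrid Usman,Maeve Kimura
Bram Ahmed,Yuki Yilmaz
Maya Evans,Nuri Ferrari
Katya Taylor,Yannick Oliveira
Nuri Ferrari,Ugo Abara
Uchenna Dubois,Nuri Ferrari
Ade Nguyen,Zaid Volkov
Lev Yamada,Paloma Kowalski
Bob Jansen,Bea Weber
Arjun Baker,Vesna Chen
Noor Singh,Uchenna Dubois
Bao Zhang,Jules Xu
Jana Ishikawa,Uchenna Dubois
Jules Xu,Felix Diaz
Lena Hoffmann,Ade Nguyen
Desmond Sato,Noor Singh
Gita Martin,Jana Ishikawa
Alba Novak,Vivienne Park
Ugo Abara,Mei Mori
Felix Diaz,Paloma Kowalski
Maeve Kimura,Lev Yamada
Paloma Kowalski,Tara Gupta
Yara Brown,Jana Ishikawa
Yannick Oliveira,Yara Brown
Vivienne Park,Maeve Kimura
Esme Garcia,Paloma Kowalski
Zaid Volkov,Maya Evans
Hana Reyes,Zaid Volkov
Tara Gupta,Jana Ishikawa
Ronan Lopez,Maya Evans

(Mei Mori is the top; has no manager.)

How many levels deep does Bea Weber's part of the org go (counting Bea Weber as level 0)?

The longest chain under Bea Weber runs Bea Weber → Isla Ivanov → Yuki Yilmaz → Bram Ahmed, which is 3 levels below Bea Weber.

3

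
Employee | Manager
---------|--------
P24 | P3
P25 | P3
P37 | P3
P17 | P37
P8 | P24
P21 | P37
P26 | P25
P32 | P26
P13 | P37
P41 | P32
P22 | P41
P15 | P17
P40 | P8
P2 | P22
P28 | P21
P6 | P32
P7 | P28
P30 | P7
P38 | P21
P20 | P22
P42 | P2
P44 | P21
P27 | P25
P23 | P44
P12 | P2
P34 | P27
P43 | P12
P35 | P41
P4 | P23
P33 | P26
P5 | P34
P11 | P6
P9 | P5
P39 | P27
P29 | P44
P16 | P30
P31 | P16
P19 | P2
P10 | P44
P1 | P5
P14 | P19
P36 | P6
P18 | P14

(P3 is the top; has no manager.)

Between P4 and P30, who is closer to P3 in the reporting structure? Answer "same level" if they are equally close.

Both P4 and P30 are 5 levels below P3.

same level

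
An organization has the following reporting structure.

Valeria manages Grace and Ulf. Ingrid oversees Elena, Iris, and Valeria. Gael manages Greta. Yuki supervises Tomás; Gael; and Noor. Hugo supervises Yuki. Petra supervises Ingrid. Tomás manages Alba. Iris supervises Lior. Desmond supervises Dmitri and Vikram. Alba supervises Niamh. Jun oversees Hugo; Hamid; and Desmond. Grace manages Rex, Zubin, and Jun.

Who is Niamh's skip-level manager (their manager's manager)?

Tomás

Niamh reports to Alba, and Alba reports to Tomás. So Niamh's skip-level manager is Tomás.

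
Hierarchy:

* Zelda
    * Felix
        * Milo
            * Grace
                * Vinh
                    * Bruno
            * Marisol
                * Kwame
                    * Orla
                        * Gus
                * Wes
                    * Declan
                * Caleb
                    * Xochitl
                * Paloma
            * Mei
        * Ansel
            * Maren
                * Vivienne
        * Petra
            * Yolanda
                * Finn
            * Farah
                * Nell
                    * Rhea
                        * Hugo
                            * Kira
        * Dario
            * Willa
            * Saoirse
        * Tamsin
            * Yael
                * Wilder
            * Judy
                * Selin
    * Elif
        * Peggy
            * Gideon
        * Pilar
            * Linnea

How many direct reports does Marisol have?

Marisol directly manages Kwame, Wes, Caleb, Paloma. That is 4 direct reports.

4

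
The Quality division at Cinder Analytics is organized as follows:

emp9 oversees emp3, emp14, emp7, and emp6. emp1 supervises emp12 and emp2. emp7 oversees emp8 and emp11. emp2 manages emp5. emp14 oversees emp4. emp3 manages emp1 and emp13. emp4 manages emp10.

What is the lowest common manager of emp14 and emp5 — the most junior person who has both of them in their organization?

emp14's chain of managers is emp9. emp5's chain of managers is emp2, emp1, emp3, emp9. The first manager that appears in both chains is emp9.

emp9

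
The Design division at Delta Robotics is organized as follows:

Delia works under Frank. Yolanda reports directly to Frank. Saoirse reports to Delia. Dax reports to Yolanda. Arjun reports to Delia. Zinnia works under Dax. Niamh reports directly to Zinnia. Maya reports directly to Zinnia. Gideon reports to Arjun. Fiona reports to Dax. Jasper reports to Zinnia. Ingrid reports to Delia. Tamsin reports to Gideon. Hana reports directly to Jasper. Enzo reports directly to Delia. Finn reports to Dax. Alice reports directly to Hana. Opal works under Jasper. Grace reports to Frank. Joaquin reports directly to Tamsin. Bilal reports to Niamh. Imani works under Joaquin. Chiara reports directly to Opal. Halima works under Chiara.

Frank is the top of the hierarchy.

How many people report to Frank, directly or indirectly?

Frank directly manages Delia, Yolanda, Grace. Under Delia: Enzo, Ingrid, Arjun, Gideon, Tamsin, Joaquin, Imani, Saoirse (8). Under Yolanda: Dax, Finn, Fiona, Zinnia, Jasper, Opal, Chiara, Halima, Hana, Alice, Maya, Niamh, Bilal (13). Grace has no reports. So Frank's organization is 3 direct reports plus everyone under them: 9 + 14 + 1 = 24.

24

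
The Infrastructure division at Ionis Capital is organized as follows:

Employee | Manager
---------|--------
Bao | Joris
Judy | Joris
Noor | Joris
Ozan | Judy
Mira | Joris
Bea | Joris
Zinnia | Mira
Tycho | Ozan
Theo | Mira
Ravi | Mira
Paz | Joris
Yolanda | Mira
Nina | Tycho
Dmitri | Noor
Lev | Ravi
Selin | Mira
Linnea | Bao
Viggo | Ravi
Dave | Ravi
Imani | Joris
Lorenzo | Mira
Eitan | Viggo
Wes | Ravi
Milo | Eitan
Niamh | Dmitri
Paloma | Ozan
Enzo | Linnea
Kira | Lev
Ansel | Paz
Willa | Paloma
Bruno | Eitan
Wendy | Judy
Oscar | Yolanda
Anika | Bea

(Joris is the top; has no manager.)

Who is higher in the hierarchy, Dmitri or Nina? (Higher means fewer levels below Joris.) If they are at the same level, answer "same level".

Dmitri

Dmitri is 2 levels below Joris; Nina is 4. Dmitri is higher.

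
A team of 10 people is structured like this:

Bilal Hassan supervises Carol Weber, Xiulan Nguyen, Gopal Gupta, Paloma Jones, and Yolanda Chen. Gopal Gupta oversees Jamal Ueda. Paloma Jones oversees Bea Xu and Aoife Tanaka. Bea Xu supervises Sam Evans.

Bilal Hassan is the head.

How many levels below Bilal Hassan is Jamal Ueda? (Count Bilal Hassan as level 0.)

Chain from Jamal Ueda up to Bilal Hassan: Jamal Ueda → Gopal Gupta → Bilal Hassan. That is 2 steps up, so Jamal Ueda is 2 levels below Bilal Hassan.

2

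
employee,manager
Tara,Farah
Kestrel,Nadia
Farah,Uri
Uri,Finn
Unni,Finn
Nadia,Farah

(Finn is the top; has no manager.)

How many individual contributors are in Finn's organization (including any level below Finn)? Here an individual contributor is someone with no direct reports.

The people in Finn's organization with no one reporting to them are Unni, Tara, Kestrel. That is 3.

3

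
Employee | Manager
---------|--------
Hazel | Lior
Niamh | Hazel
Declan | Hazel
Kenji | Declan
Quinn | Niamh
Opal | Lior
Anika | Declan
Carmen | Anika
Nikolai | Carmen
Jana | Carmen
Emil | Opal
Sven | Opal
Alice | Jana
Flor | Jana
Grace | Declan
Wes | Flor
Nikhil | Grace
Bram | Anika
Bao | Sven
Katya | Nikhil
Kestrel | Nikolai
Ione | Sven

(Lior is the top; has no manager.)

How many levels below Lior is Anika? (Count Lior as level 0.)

Chain from Anika up to Lior: Anika → Declan → Hazel → Lior. That is 3 steps up, so Anika is 3 levels below Lior.

3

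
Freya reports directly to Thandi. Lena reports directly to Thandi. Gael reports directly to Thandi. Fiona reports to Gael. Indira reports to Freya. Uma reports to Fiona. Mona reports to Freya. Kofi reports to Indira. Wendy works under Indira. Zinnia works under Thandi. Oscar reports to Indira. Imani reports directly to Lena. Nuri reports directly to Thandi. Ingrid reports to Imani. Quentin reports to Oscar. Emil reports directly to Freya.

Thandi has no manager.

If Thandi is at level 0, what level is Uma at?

Chain from Uma up to Thandi: Uma → Fiona → Gael → Thandi. That is 3 steps up, so Uma is 3 levels below Thandi.

3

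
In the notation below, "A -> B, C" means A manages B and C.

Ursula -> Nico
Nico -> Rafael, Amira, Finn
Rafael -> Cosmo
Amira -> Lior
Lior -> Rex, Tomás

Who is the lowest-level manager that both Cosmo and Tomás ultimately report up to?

Cosmo's chain of managers is Rafael, Nico, Ursula. Tomás's chain of managers is Lior, Amira, Nico, Ursula. The first manager that appears in both chains is Nico.

Nico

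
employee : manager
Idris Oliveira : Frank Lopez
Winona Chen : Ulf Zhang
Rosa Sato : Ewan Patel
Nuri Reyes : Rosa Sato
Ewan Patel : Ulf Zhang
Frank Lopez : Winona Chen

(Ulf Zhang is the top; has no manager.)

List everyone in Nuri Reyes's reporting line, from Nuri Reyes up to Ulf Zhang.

Nuri Reyes -> Rosa Sato -> Ewan Patel -> Ulf Zhang

Nuri Reyes reports to Rosa Sato. Rosa Sato reports to Ewan Patel. Ewan Patel reports to Ulf Zhang. Ulf Zhang is at the top.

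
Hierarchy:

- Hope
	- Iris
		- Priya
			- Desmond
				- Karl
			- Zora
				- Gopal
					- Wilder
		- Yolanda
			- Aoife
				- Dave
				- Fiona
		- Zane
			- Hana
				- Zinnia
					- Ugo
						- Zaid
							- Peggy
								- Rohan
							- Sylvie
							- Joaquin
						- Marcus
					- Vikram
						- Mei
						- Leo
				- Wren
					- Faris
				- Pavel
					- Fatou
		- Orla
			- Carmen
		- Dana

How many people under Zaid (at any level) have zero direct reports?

The people in Zaid's organization with no one reporting to them are Joaquin, Sylvie, Rohan. That is 3.

3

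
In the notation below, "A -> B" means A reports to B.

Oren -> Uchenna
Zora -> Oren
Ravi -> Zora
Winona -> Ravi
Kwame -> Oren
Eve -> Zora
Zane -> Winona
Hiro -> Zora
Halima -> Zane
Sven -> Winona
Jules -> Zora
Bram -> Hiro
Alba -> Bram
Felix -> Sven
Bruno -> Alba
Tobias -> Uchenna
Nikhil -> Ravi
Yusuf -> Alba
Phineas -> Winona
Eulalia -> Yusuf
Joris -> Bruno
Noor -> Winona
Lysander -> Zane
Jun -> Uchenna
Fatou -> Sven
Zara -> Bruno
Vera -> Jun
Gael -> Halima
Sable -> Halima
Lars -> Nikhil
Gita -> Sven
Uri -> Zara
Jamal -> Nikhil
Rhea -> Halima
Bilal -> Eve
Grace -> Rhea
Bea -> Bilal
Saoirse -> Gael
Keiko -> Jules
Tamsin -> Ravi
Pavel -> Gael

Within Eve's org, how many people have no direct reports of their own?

The only person in Eve's organization with no one reporting to them is Bea. That is 1.

1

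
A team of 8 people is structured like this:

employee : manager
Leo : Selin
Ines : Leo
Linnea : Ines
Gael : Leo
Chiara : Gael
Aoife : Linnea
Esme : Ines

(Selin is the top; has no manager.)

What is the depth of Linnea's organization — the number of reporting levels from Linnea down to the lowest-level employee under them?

The longest chain under Linnea runs Linnea → Aoife, which is 1 level below Linnea.

1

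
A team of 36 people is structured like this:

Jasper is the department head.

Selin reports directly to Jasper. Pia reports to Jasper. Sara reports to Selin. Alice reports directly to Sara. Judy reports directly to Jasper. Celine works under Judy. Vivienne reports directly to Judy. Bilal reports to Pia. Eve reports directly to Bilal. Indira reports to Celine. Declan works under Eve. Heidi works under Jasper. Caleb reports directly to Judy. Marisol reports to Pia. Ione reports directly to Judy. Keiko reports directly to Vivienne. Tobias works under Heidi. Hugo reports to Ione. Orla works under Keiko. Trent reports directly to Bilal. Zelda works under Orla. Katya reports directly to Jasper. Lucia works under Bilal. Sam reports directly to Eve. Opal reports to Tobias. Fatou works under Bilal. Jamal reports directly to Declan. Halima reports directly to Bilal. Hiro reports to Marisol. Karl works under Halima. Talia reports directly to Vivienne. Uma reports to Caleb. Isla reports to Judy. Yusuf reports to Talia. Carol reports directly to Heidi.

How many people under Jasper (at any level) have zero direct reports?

17

The people in Jasper's organization with no one reporting to them are Katya, Carol, Opal, Isla, Hugo, Uma, Yusuf, Zelda, Indira, Hiro, Karl, Fatou, Lucia, Trent, Sam, Jamal, Alice. That is 17.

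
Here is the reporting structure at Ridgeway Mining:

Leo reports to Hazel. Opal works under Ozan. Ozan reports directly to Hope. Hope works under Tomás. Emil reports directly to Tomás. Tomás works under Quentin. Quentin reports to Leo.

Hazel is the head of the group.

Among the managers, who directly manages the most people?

Direct-report counts: Hazel has 1; Leo has 1; Quentin has 1; Tomás has 2; Hope has 1; Ozan has 1. The largest is 2, held by Tomás.

Tomás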